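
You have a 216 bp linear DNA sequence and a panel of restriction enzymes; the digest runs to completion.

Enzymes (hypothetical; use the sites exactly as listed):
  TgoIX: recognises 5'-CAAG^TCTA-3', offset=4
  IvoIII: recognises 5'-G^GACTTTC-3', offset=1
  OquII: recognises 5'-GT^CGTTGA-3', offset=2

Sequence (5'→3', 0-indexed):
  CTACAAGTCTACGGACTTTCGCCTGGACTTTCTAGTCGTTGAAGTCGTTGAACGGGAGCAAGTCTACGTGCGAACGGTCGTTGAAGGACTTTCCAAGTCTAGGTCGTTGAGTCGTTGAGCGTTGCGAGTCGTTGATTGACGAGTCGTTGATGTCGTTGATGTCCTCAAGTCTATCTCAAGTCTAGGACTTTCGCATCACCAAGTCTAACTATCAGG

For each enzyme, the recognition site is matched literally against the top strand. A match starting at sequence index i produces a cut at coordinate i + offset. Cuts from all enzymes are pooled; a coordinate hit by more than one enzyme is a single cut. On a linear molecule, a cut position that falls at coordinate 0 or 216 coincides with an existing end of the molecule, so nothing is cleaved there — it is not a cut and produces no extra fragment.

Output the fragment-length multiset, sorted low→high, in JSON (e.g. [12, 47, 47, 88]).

[5,6,7,7,8,8,9,9,11,11,11,12,13,15,16,16,17,17,18]

Site scan:
  TgoIX (CAAGTCTA, off=4): starts [3, 58, 93, 165, 176, 199] → cuts [7, 62, 97, 169, 180, 203]
  IvoIII (GGACTTTC, off=1): starts [12, 24, 85, 184] → cuts [13, 25, 86, 185]
  OquII (GTCGTTGA, off=2): starts [34, 43, 76, 102, 110, 127, 142, 151] → cuts [36, 45, 78, 104, 112, 129, 144, 153]

All cut coordinates (distinct, sorted): [7, 13, 25, 36, 45, 62, 78, 86, 97, 104, 112, 129, 144, 153, 169, 180, 185, 203]

Fragments:
  [0,7): 7 bp
  [7,13): 6 bp
  [13,25): 12 bp
  [25,36): 11 bp
  [36,45): 9 bp
  [45,62): 17 bp
  [62,78): 16 bp
  [78,86): 8 bp
  [86,97): 11 bp
  [97,104): 7 bp
  [104,112): 8 bp
  [112,129): 17 bp
  [129,144): 15 bp
  [144,153): 9 bp
  [153,169): 16 bp
  [169,180): 11 bp
  [180,185): 5 bp
  [185,203): 18 bp
  [203,216): 13 bp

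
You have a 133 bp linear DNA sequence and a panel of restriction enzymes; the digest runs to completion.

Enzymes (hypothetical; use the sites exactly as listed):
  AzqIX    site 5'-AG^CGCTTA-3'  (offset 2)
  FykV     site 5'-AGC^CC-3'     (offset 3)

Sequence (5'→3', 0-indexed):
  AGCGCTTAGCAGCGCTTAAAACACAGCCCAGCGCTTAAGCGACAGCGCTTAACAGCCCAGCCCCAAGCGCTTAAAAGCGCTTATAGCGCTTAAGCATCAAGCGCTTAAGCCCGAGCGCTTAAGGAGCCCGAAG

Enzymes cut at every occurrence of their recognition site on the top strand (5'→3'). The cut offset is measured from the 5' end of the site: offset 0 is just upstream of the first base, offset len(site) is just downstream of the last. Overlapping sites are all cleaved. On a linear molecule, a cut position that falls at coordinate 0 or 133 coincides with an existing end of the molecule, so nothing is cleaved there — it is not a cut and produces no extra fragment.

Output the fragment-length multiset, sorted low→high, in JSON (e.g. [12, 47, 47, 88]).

Site scan:
  AzqIX AGCGCTTA/2: at [0, 10, 29, 43, 65, 75, 84, 99, 113] ⇒ [2, 12, 31, 45, 67, 77, 86, 101, 115]
  FykV AGCCC/3: at [24, 53, 58, 107, 124] ⇒ [27, 56, 61, 110, 127]

All cut coordinates (distinct, sorted): [2, 12, 27, 31, 45, 56, 61, 67, 77, 86, 101, 110, 115, 127]

Fragments:
  [0,2): 2 bp
  [2,12): 10 bp
  [12,27): 15 bp
  [27,31): 4 bp
  [31,45): 14 bp
  [45,56): 11 bp
  [56,61): 5 bp
  [61,67): 6 bp
  [67,77): 10 bp
  [77,86): 9 bp
  [86,101): 15 bp
  [101,110): 9 bp
  [110,115): 5 bp
  [115,127): 12 bp
  [127,133): 6 bp

[2,4,5,5,6,6,9,9,10,10,11,12,14,15,15]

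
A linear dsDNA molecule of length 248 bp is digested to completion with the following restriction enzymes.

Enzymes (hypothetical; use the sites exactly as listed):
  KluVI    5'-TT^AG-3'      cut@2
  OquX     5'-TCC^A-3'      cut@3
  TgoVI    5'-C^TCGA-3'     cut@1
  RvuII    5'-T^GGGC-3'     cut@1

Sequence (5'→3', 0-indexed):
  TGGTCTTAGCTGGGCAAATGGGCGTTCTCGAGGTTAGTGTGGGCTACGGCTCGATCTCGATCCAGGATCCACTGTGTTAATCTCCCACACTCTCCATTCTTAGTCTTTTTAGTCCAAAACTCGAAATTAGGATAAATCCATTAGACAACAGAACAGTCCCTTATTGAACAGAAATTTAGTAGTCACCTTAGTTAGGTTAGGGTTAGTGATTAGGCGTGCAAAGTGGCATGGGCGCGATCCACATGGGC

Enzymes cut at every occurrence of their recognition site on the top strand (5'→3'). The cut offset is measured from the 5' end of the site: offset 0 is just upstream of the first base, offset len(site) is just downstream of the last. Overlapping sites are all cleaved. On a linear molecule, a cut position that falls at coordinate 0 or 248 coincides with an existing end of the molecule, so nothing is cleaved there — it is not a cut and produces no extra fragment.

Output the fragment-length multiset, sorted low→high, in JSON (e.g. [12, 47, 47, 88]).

Per-enzyme occurrences:
  KluVI TTAG/2: at [5, 33, 99, 108, 126, 140, 175, 187, 191, 196, 202, 209] ⇒ [7, 35, 101, 110, 128, 142, 177, 189, 193, 198, 204, 211]
  OquX TCCA/3: at [60, 67, 92, 112, 136, 237] ⇒ [63, 70, 95, 115, 139, 240]
  TgoVI CTCGA/1: at [26, 49, 55, 119] ⇒ [27, 50, 56, 120]
  RvuII TGGGC/1: at [10, 18, 39, 228, 243] ⇒ [11, 19, 40, 229, 244]

All cut coordinates (distinct, sorted): [7, 11, 19, 27, 35, 40, 50, 56, 63, 70, 95, 101, 110, 115, 120, 128, 139, 142, 177, 189, 193, 198, 204, 211, 229, 240, 244]

Fragment lengths:
  [0,7): 7 bp
  [7,11): 4 bp
  [11,19): 8 bp
  [19,27): 8 bp
  [27,35): 8 bp
  [35,40): 5 bp
  [40,50): 10 bp
  [50,56): 6 bp
  [56,63): 7 bp
  [63,70): 7 bp
  [70,95): 25 bp
  [95,101): 6 bp
  [101,110): 9 bp
  [110,115): 5 bp
  [115,120): 5 bp
  [120,128): 8 bp
  [128,139): 11 bp
  [139,142): 3 bp
  [142,177): 35 bp
  [177,189): 12 bp
  [189,193): 4 bp
  [193,198): 5 bp
  [198,204): 6 bp
  [204,211): 7 bp
  [211,229): 18 bp
  [229,240): 11 bp
  [240,244): 4 bp
  [244,248): 4 bp

[3,4,4,4,4,5,5,5,5,6,6,6,7,7,7,7,8,8,8,8,9,10,11,11,12,18,25,35]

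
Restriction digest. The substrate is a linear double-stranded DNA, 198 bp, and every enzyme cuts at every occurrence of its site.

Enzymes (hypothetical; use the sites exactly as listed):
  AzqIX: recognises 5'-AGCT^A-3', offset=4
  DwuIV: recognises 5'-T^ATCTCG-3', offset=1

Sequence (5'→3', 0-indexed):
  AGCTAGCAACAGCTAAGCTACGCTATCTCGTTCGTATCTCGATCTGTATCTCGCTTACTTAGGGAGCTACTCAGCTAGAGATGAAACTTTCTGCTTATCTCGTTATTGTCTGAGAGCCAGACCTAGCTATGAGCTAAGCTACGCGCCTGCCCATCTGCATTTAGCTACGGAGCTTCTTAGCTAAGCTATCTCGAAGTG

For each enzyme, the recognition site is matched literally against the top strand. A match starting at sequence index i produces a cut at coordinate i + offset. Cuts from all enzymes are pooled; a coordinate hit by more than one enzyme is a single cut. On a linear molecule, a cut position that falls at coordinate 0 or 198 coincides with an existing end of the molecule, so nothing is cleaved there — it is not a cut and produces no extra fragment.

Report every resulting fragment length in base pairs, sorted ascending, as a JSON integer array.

[4,5,5,5,5,7,8,10,11,11,12,16,20,21,26,32]

Scan for sites:
  AzqIX AGCTA/4: at [0, 10, 15, 64, 72, 124, 131, 136, 162, 178, 183] ⇒ [4, 14, 19, 68, 76, 128, 135, 140, 166, 182, 187]
  DwuIV TATCTCG/1: at [23, 34, 46, 95, 186] ⇒ [24, 35, 47, 96, 187]

All cut coordinates (distinct, sorted): [4, 14, 19, 24, 35, 47, 68, 76, 96, 128, 135, 140, 166, 182, 187]

Fragments:
  [0,4): 4 bp
  [4,14): 10 bp
  [14,19): 5 bp
  [19,24): 5 bp
  [24,35): 11 bp
  [35,47): 12 bp
  [47,68): 21 bp
  [68,76): 8 bp
  [76,96): 20 bp
  [96,128): 32 bp
  [128,135): 7 bp
  [135,140): 5 bp
  [140,166): 26 bp
  [166,182): 16 bp
  [182,187): 5 bp
  [187,198): 11 bp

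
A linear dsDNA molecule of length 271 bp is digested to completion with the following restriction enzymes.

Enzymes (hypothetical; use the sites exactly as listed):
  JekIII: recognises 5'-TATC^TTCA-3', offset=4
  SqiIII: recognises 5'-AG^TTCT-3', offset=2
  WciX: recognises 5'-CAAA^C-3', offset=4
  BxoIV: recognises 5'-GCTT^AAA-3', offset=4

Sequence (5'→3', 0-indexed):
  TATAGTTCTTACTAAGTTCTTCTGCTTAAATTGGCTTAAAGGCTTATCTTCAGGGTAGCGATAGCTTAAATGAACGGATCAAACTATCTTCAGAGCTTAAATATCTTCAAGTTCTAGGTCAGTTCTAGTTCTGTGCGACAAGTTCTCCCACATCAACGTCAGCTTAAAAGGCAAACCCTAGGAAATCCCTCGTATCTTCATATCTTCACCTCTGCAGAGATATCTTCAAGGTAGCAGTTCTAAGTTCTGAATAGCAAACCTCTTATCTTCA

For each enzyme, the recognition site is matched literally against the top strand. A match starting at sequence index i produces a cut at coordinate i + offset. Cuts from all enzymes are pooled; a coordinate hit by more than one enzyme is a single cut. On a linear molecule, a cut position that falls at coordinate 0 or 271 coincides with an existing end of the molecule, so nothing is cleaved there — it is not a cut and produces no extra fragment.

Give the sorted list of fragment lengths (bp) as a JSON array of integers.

[4,5,5,6,6,7,7,8,9,10,10,10,11,11,11,11,13,14,14,16,19,20,21,23]

Scan for sites:
  JekIII TATCTTCA/4: at [44, 84, 101, 192, 200, 220, 263] ⇒ [48, 88, 105, 196, 204, 224, 267]
  SqiIII AGTTCT/2: at [3, 14, 109, 120, 126, 140, 235, 242] ⇒ [5, 16, 111, 122, 128, 142, 237, 244]
  WciX CAAAC/4: at [79, 171, 254] ⇒ [83, 175, 258]
  BxoIV GCTTAAA/4: at [23, 33, 63, 94, 161] ⇒ [27, 37, 67, 98, 165]

All cut coordinates (distinct, sorted): [5, 16, 27, 37, 48, 67, 83, 88, 98, 105, 111, 122, 128, 142, 165, 175, 196, 204, 224, 237, 244, 258, 267]

Fragment lengths:
  [0,5): 5 bp
  [5,16): 11 bp
  [16,27): 11 bp
  [27,37): 10 bp
  [37,48): 11 bp
  [48,67): 19 bp
  [67,83): 16 bp
  [83,88): 5 bp
  [88,98): 10 bp
  [98,105): 7 bp
  [105,111): 6 bp
  [111,122): 11 bp
  [122,128): 6 bp
  [128,142): 14 bp
  [142,165): 23 bp
  [165,175): 10 bp
  [175,196): 21 bp
  [196,204): 8 bp
  [204,224): 20 bp
  [224,237): 13 bp
  [237,244): 7 bp
  [244,258): 14 bp
  [258,267): 9 bp
  [267,271): 4 bp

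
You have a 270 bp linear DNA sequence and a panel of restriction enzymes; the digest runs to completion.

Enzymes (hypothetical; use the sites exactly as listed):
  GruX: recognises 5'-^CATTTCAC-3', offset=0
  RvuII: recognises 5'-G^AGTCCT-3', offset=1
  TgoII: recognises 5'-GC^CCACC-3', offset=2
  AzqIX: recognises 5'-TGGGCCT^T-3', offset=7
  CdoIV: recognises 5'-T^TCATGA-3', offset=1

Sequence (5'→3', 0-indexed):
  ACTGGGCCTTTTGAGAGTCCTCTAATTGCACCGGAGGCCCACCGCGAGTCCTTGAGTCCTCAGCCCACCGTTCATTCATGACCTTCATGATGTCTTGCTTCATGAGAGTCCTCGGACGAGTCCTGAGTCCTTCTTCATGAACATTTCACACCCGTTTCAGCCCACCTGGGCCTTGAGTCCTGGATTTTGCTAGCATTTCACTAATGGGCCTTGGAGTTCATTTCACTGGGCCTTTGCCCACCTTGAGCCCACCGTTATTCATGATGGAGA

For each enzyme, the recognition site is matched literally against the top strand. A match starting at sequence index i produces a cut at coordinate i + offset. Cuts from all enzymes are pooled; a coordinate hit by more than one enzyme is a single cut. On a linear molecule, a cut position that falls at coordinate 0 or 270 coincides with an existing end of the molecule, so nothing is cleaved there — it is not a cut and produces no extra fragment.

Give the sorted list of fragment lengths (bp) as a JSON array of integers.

[2,4,6,7,7,7,7,8,8,9,9,9,10,10,11,11,12,12,12,15,15,18,18,20,23]

Site scan:
  GruX CATTTCAC/0: at [141, 193, 218] ⇒ [141, 193, 218]
  RvuII GAGTCCT/1: at [14, 45, 53, 105, 117, 124, 174] ⇒ [15, 46, 54, 106, 118, 125, 175]
  TgoII GCCCACC/2: at [36, 62, 159, 235, 246] ⇒ [38, 64, 161, 237, 248]
  AzqIX TGGGCCTT/7: at [2, 166, 204, 226] ⇒ [9, 173, 211, 233]
  CdoIV TTCATGA/1: at [74, 83, 98, 133, 257] ⇒ [75, 84, 99, 134, 258]

Pooled cuts: [9, 15, 38, 46, 54, 64, 75, 84, 99, 106, 118, 125, 134, 141, 161, 173, 175, 193, 211, 218, 233, 237, 248, 258]

Fragment lengths:
  [0,9): 9 bp
  [9,15): 6 bp
  [15,38): 23 bp
  [38,46): 8 bp
  [46,54): 8 bp
  [54,64): 10 bp
  [64,75): 11 bp
  [75,84): 9 bp
  [84,99): 15 bp
  [99,106): 7 bp
  [106,118): 12 bp
  [118,125): 7 bp
  [125,134): 9 bp
  [134,141): 7 bp
  [141,161): 20 bp
  [161,173): 12 bp
  [173,175): 2 bp
  [175,193): 18 bp
  [193,211): 18 bp
  [211,218): 7 bp
  [218,233): 15 bp
  [233,237): 4 bp
  [237,248): 11 bp
  [248,258): 10 bp
  [258,270): 12 bp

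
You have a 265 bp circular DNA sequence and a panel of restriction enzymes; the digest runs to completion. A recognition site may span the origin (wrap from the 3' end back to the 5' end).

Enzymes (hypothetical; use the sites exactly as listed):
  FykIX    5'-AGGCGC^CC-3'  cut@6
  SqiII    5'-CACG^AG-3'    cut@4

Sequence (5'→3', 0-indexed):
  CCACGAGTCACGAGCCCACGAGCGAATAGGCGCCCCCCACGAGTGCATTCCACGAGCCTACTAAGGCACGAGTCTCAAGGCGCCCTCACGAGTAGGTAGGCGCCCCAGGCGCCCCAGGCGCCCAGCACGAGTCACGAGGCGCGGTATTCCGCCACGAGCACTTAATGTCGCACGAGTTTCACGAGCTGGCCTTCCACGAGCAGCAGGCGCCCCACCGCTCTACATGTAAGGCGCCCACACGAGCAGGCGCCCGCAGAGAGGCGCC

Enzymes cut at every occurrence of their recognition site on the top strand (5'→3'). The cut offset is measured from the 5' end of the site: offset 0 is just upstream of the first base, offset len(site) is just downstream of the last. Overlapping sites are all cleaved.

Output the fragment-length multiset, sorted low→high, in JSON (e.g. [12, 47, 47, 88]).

Per-enzyme occurrences:
  FykIX AGGCGCCC/6: at [27, 77, 97, 106, 115, 204, 228, 244, 258] ⇒ [33, 83, 103, 112, 121, 210, 234, 250, 264]
  SqiII CACGAG/4: at [1, 8, 16, 37, 50, 66, 86, 125, 132, 152, 170, 179, 194, 237] ⇒ [5, 12, 20, 41, 54, 70, 90, 129, 136, 156, 174, 183, 198, 241]

All cut coordinates (distinct, sorted): [5, 12, 20, 33, 41, 54, 70, 83, 90, 103, 112, 121, 129, 136, 156, 174, 183, 198, 210, 234, 241, 250, 264]

Fragments:
  5→12: 7 bp
  12→20: 8 bp
  20→33: 13 bp
  33→41: 8 bp
  41→54: 13 bp
  54→70: 16 bp
  70→83: 13 bp
  83→90: 7 bp
  90→103: 13 bp
  103→112: 9 bp
  112→121: 9 bp
  121→129: 8 bp
  129→136: 7 bp
  136→156: 20 bp
  156→174: 18 bp
  174→183: 9 bp
  183→198: 15 bp
  198→210: 12 bp
  210→234: 24 bp
  234→241: 7 bp
  241→250: 9 bp
  250→264: 14 bp
  264→5 (wrap): 265-264+5 = 6 bp

[6,7,7,7,7,8,8,8,9,9,9,9,12,13,13,13,13,14,15,16,18,20,24]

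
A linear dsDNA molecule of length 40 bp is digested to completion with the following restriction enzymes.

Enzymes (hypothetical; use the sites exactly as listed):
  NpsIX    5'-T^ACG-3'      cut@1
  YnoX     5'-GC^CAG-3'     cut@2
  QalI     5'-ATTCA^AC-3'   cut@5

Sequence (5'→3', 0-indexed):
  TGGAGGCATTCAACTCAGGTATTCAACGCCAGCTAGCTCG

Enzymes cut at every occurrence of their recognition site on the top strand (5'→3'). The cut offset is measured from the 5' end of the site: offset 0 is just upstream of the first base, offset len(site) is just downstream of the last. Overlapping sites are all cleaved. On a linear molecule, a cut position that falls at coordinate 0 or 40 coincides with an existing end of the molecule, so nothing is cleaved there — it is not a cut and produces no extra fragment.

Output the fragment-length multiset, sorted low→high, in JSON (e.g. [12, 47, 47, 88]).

Site scan:
  NpsIX (TACG, off=1): no sites
  YnoX (GCCAG, off=2): starts [27] → cuts [29]
  QalI (ATTCAAC, off=5): starts [7, 20] → cuts [12, 25]

Pooled cuts: [12, 25, 29]

Fragment lengths:
  [0,12): 12 bp
  [12,25): 13 bp
  [25,29): 4 bp
  [29,40): 11 bp

[4,11,12,13]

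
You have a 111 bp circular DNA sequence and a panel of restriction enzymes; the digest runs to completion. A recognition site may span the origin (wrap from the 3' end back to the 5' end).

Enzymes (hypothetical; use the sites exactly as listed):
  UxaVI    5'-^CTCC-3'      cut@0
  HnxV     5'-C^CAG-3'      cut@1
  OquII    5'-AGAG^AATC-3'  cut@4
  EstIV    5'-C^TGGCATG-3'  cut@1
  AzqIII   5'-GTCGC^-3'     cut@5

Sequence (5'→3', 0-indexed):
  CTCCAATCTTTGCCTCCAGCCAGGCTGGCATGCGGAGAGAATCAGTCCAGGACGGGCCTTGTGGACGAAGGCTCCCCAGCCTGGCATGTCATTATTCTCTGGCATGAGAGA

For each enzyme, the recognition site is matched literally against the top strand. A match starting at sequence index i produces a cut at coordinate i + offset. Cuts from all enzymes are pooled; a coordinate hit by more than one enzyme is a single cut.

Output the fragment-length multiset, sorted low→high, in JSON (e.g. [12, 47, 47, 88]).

[3,4,5,5,5,8,12,13,14,18,24]

Site scan:
  UxaVI CTCC/0: at [0, 13, 71] ⇒ [0, 13, 71]
  HnxV CCAG/1: at [15, 19, 46, 75] ⇒ [16, 20, 47, 76]
  OquII AGAGAATC/4: at [35] ⇒ [39]
  EstIV CTGGCATG/1: at [24, 80, 98] ⇒ [25, 81, 99]
  AzqIII (GTCGC, off=5): no sites

All cut coordinates (distinct, sorted): [0, 13, 16, 20, 25, 39, 47, 71, 76, 81, 99]

Fragment lengths:
  0→13: 13 bp
  13→16: 3 bp
  16→20: 4 bp
  20→25: 5 bp
  25→39: 14 bp
  39→47: 8 bp
  47→71: 24 bp
  71→76: 5 bp
  76→81: 5 bp
  81→99: 18 bp
  99→0 (wrap): 111-99+0 = 12 bp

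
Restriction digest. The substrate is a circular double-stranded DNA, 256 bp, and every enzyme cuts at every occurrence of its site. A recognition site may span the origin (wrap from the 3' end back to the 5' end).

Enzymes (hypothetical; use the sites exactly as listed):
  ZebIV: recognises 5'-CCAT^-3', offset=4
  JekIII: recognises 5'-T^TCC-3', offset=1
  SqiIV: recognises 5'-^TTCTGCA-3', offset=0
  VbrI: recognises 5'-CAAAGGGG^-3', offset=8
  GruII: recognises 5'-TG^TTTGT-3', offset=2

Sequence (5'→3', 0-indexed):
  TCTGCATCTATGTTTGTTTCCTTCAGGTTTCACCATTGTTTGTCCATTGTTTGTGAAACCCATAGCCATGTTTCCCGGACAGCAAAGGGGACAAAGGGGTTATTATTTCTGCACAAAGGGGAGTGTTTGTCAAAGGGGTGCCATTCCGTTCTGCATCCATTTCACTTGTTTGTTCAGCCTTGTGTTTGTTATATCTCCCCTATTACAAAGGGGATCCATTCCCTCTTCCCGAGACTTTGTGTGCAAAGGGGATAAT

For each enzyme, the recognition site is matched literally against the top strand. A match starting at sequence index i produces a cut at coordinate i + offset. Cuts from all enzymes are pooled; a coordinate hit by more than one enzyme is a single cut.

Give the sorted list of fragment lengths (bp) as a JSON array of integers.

Scan for sites:
  ZebIV (CCAT, off=4): starts [32, 43, 59, 65, 140, 156, 215] → cuts [36, 47, 63, 69, 144, 160, 219]
  JekIII (TTCC, off=1): starts [17, 71, 143, 218, 225] → cuts [18, 72, 144, 219, 226]
  SqiIV (TTCTGCA, off=0): starts [106, 148, 255] → cuts [106, 148, 255]
  VbrI (CAAAGGGG, off=8): starts [82, 91, 113, 130, 205, 243] → cuts [90, 99, 121, 138, 213, 251]
  GruII (TGTTTGT, off=2): starts [10, 36, 47, 123, 166, 182] → cuts [12, 38, 49, 125, 168, 184]

Pooled cuts: [12, 18, 36, 38, 47, 49, 63, 69, 72, 90, 99, 106, 121, 125, 138, 144, 148, 160, 168, 184, 213, 219, 226, 251, 255]

Fragments:
  12→18: 6 bp
  18→36: 18 bp
  36→38: 2 bp
  38→47: 9 bp
  47→49: 2 bp
  49→63: 14 bp
  63→69: 6 bp
  69→72: 3 bp
  72→90: 18 bp
  90→99: 9 bp
  99→106: 7 bp
  106→121: 15 bp
  121→125: 4 bp
  125→138: 13 bp
  138→144: 6 bp
  144→148: 4 bp
  148→160: 12 bp
  160→168: 8 bp
  168→184: 16 bp
  184→213: 29 bp
  213→219: 6 bp
  219→226: 7 bp
  226→251: 25 bp
  251→255: 4 bp
  255→12 (wrap): 256-255+12 = 13 bp

[2,2,3,4,4,4,6,6,6,6,7,7,8,9,9,12,13,13,14,15,16,18,18,25,29]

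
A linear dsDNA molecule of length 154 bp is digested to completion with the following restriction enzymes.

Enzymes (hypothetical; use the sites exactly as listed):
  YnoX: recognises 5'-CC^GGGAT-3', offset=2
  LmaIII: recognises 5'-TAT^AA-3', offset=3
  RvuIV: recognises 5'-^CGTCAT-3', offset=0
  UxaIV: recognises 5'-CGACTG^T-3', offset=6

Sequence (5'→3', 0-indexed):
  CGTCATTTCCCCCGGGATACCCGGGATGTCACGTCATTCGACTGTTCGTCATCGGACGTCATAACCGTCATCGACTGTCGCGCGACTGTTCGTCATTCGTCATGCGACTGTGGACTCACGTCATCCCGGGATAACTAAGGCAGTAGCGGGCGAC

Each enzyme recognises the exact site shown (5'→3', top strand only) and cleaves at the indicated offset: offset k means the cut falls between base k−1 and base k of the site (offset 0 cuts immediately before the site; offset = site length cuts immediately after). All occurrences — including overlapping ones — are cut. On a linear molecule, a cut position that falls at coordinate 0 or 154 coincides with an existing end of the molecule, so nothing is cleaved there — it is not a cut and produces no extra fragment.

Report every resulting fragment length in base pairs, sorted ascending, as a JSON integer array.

Site scan:
  YnoX (CCGGGAT, off=2): starts [11, 20, 125] → cuts [13, 22, 127]
  LmaIII (TATAA, off=3): no sites
  RvuIV (CGTCAT, off=0): starts [0, 31, 46, 56, 65, 90, 97, 118] → cuts [31, 46, 56, 65, 90, 97, 118] (position 0 is a terminus of the linear molecule — no cut)
  UxaIV (CGACTGT, off=6): starts [38, 71, 82, 104] → cuts [44, 77, 88, 110]

All cut coordinates (distinct, sorted): [13, 22, 31, 44, 46, 56, 65, 77, 88, 90, 97, 110, 118, 127]

Fragment lengths:
  [0,13): 13 bp
  [13,22): 9 bp
  [22,31): 9 bp
  [31,44): 13 bp
  [44,46): 2 bp
  [46,56): 10 bp
  [56,65): 9 bp
  [65,77): 12 bp
  [77,88): 11 bp
  [88,90): 2 bp
  [90,97): 7 bp
  [97,110): 13 bp
  [110,118): 8 bp
  [118,127): 9 bp
  [127,154): 27 bp

[2,2,7,8,9,9,9,9,10,11,12,13,13,13,27]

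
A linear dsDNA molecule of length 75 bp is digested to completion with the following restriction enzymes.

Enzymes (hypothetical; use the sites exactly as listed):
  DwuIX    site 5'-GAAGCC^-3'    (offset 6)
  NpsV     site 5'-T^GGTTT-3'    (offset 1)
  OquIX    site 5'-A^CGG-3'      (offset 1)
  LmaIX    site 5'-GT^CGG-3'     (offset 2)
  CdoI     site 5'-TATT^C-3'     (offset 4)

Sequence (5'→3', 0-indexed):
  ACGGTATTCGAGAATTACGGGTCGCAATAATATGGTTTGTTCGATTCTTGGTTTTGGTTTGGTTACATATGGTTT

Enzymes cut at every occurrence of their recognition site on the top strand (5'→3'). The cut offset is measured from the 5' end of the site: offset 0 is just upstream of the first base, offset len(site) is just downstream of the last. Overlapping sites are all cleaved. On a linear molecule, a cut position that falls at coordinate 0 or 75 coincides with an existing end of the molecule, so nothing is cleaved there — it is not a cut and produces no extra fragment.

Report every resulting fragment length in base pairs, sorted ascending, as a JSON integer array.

[1,5,6,7,9,15,16,16]

Site scan:
  DwuIX (GAAGCC, off=6): no sites
  NpsV (TGGTTT, off=1): starts [32, 48, 54, 69] → cuts [33, 49, 55, 70]
  OquIX (ACGG, off=1): starts [0, 16] → cuts [1, 17]
  LmaIX (GTCGG, off=2): no sites
  CdoI (TATTC, off=4): starts [4] → cuts [8]

Pooled cuts: [1, 8, 17, 33, 49, 55, 70]

Fragments:
  [0,1): 1 bp
  [1,8): 7 bp
  [8,17): 9 bp
  [17,33): 16 bp
  [33,49): 16 bp
  [49,55): 6 bp
  [55,70): 15 bp
  [70,75): 5 bp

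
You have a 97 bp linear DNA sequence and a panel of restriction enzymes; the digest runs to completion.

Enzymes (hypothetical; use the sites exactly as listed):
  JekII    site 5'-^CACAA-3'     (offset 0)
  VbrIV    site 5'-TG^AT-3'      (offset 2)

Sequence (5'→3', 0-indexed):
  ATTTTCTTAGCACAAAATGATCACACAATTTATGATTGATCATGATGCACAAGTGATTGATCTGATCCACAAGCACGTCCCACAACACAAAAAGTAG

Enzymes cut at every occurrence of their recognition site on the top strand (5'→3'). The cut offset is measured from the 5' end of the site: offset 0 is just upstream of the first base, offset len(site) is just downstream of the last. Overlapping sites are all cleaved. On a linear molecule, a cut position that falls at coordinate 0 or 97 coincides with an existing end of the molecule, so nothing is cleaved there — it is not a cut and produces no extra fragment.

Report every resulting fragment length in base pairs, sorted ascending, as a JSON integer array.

Site scan:
  JekII CACAA/0: at [10, 23, 47, 67, 80, 85] ⇒ [10, 23, 47, 67, 80, 85]
  VbrIV TGAT/2: at [17, 32, 36, 42, 53, 57, 62] ⇒ [19, 34, 38, 44, 55, 59, 64]

Pooled cuts: [10, 19, 23, 34, 38, 44, 47, 55, 59, 64, 67, 80, 85]

Fragments:
  [0,10): 10 bp
  [10,19): 9 bp
  [19,23): 4 bp
  [23,34): 11 bp
  [34,38): 4 bp
  [38,44): 6 bp
  [44,47): 3 bp
  [47,55): 8 bp
  [55,59): 4 bp
  [59,64): 5 bp
  [64,67): 3 bp
  [67,80): 13 bp
  [80,85): 5 bp
  [85,97): 12 bp

[3,3,4,4,4,5,5,6,8,9,10,11,12,13]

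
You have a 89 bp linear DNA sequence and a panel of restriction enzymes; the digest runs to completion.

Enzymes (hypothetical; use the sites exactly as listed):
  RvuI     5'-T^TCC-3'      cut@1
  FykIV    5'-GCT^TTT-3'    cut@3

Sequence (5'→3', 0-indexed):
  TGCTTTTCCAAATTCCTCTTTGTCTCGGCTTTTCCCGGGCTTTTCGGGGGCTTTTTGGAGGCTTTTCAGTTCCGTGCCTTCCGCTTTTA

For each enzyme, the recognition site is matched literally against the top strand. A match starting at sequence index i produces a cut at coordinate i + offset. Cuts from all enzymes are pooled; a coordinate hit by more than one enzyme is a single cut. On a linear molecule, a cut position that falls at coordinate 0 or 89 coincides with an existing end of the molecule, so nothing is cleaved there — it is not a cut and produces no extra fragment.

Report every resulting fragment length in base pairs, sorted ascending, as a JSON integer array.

[2,2,4,4,6,7,7,9,9,11,11,17]

Scan for sites:
  RvuI TTCC/1: at [5, 12, 31, 69, 78] ⇒ [6, 13, 32, 70, 79]
  FykIV GCTTTT/3: at [1, 27, 38, 49, 60, 82] ⇒ [4, 30, 41, 52, 63, 85]

Pooled cuts: [4, 6, 13, 30, 32, 41, 52, 63, 70, 79, 85]

Fragments:
  [0,4): 4 bp
  [4,6): 2 bp
  [6,13): 7 bp
  [13,30): 17 bp
  [30,32): 2 bp
  [32,41): 9 bp
  [41,52): 11 bp
  [52,63): 11 bp
  [63,70): 7 bp
  [70,79): 9 bp
  [79,85): 6 bp
  [85,89): 4 bp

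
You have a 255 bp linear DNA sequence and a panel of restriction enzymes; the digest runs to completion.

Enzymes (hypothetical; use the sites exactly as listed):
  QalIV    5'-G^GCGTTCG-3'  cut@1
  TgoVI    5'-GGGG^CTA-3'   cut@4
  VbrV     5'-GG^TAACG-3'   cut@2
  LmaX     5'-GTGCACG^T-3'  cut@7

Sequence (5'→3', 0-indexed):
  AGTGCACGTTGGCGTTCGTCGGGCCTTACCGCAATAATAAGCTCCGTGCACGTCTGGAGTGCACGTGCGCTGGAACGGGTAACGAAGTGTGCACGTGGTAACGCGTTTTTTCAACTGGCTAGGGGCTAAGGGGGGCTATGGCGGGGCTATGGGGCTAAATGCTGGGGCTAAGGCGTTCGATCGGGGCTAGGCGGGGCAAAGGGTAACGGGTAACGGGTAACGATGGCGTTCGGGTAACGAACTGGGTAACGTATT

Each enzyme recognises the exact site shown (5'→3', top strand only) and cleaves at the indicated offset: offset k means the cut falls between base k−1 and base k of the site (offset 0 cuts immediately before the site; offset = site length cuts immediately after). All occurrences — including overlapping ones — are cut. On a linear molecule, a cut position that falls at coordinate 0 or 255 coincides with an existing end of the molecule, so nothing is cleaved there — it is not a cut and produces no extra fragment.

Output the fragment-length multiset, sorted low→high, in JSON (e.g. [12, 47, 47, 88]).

Site scan:
  QalIV (GGCGTTCG, off=1): starts [10, 171, 224] → cuts [11, 172, 225]
  TgoVI (GGGGCTA, off=4): starts [121, 131, 142, 150, 163, 182] → cuts [125, 135, 146, 154, 167, 186]
  VbrV (GGTAACG, off=2): starts [77, 96, 201, 208, 215, 232, 244] → cuts [79, 98, 203, 210, 217, 234, 246]
  LmaX (GTGCACGT, off=7): starts [1, 45, 58, 88] → cuts [8, 52, 65, 95]

All cut coordinates (distinct, sorted): [8, 11, 52, 65, 79, 95, 98, 125, 135, 146, 154, 167, 172, 186, 203, 210, 217, 225, 234, 246]

Fragment lengths:
  [0,8): 8 bp
  [8,11): 3 bp
  [11,52): 41 bp
  [52,65): 13 bp
  [65,79): 14 bp
  [79,95): 16 bp
  [95,98): 3 bp
  [98,125): 27 bp
  [125,135): 10 bp
  [135,146): 11 bp
  [146,154): 8 bp
  [154,167): 13 bp
  [167,172): 5 bp
  [172,186): 14 bp
  [186,203): 17 bp
  [203,210): 7 bp
  [210,217): 7 bp
  [217,225): 8 bp
  [225,234): 9 bp
  [234,246): 12 bp
  [246,255): 9 bp

[3,3,5,7,7,8,8,8,9,9,10,11,12,13,13,14,14,16,17,27,41]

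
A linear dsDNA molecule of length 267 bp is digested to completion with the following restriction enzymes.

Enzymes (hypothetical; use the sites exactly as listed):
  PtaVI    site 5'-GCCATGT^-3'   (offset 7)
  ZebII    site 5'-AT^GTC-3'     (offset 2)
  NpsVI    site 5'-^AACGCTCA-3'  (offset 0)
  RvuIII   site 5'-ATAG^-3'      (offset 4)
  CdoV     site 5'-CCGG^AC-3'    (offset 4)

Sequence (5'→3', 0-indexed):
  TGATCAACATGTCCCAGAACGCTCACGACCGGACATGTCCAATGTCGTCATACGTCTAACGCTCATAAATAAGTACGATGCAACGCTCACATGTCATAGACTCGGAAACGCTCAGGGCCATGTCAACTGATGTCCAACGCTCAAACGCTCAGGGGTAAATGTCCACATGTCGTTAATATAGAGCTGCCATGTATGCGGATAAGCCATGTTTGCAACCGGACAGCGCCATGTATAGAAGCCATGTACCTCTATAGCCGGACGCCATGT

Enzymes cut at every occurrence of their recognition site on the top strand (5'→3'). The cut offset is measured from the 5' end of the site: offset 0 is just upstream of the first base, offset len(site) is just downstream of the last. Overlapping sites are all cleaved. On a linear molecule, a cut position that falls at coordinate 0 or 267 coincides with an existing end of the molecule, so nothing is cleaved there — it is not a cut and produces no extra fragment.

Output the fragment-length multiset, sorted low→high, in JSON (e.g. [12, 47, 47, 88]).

[2,4,4,4,4,7,7,7,7,8,8,8,9,9,10,10,10,11,11,12,13,14,15,15,17,17,24]

Scan for sites:
  PtaVI GCCATGT/7: at [116, 185, 202, 224, 237, 260] ⇒ [123, 192, 209, 231, 244] (position 267 is a terminus of the linear molecule — no cut)
  ZebII ATGTC/2: at [8, 34, 41, 90, 119, 129, 158, 166] ⇒ [10, 36, 43, 92, 121, 131, 160, 168]
  NpsVI AACGCTCA/0: at [17, 57, 81, 106, 135, 143] ⇒ [17, 57, 81, 106, 135, 143]
  RvuIII ATAG/4: at [95, 177, 231, 250] ⇒ [99, 181, 235, 254]
  CdoV CCGGAC/4: at [28, 215, 254] ⇒ [32, 219, 258]

All cut coordinates (distinct, sorted): [10, 17, 32, 36, 43, 57, 81, 92, 99, 106, 121, 123, 131, 135, 143, 160, 168, 181, 192, 209, 219, 231, 235, 244, 254, 258]

Fragment lengths:
  [0,10): 10 bp
  [10,17): 7 bp
  [17,32): 15 bp
  [32,36): 4 bp
  [36,43): 7 bp
  [43,57): 14 bp
  [57,81): 24 bp
  [81,92): 11 bp
  [92,99): 7 bp
  [99,106): 7 bp
  [106,121): 15 bp
  [121,123): 2 bp
  [123,131): 8 bp
  [131,135): 4 bp
  [135,143): 8 bp
  [143,160): 17 bp
  [160,168): 8 bp
  [168,181): 13 bp
  [181,192): 11 bp
  [192,209): 17 bp
  [209,219): 10 bp
  [219,231): 12 bp
  [231,235): 4 bp
  [235,244): 9 bp
  [244,254): 10 bp
  [254,258): 4 bp
  [258,267): 9 bp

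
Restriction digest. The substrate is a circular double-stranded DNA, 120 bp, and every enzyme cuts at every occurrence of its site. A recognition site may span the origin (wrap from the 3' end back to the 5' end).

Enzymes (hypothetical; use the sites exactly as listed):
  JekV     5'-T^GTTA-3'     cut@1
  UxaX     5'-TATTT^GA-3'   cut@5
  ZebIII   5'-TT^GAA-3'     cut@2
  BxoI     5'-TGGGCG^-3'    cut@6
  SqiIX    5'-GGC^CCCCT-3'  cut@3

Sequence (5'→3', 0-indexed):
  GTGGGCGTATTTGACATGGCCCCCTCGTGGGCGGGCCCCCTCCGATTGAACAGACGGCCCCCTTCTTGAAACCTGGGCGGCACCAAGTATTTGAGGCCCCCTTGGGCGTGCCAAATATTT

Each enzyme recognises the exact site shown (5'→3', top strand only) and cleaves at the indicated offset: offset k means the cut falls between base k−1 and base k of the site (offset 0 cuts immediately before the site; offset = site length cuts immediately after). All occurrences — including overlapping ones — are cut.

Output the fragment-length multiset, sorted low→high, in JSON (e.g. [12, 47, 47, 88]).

Scan for sites:
  JekV (TGTTA, off=1): no sites
  UxaX (TATTTGA, off=5): starts [7, 87] → cuts [12, 92]
  ZebIII (TTGAA, off=2): starts [45, 65] → cuts [47, 67]
  BxoI (TGGGCG, off=6): starts [1, 27, 73, 102] → cuts [7, 33, 79, 108]
  SqiIX (GGCCCCCT, off=3): starts [17, 33, 55, 94] → cuts [20, 36, 58, 97]

All cut coordinates (distinct, sorted): [7, 12, 20, 33, 36, 47, 58, 67, 79, 92, 97, 108]

Fragment lengths:
  7→12: 5 bp
  12→20: 8 bp
  20→33: 13 bp
  33→36: 3 bp
  36→47: 11 bp
  47→58: 11 bp
  58→67: 9 bp
  67→79: 12 bp
  79→92: 13 bp
  92→97: 5 bp
  97→108: 11 bp
  108→7 (wrap): 120-108+7 = 19 bp

[3,5,5,8,9,11,11,11,12,13,13,19]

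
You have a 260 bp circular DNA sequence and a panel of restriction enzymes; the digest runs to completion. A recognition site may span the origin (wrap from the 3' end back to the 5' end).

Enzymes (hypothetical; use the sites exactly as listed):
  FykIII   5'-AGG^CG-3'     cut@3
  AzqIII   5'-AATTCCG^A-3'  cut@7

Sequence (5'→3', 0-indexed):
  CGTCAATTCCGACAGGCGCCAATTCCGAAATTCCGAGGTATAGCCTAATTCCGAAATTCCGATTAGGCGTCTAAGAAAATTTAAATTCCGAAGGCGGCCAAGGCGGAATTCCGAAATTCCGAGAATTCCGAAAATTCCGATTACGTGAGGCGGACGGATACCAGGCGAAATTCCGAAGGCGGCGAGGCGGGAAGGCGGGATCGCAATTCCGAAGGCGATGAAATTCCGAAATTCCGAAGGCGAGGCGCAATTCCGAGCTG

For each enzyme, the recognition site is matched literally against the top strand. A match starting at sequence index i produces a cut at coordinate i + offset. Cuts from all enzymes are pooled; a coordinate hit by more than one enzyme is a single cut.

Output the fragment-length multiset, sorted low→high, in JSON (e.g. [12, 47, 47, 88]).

[4,4,4,4,5,5,6,8,8,8,8,8,8,9,9,9,10,10,10,11,11,13,15,16,16,18,23]

Scan for sites:
  FykIII (AGGCG, off=3): starts [13, 64, 91, 100, 147, 162, 176, 184, 192, 212, 237, 242] → cuts [16, 67, 94, 103, 150, 165, 179, 187, 195, 215, 240, 245]
  AzqIII (AATTCCGA, off=7): starts [4, 20, 28, 46, 54, 83, 106, 114, 123, 132, 168, 204, 221, 229, 248] → cuts [11, 27, 35, 53, 61, 90, 113, 121, 130, 139, 175, 211, 228, 236, 255]

Pooled cuts: [11, 16, 27, 35, 53, 61, 67, 90, 94, 103, 113, 121, 130, 139, 150, 165, 175, 179, 187, 195, 211, 215, 228, 236, 240, 245, 255]

Fragment lengths:
  11→16: 5 bp
  16→27: 11 bp
  27→35: 8 bp
  35→53: 18 bp
  53→61: 8 bp
  61→67: 6 bp
  67→90: 23 bp
  90→94: 4 bp
  94→103: 9 bp
  103→113: 10 bp
  113→121: 8 bp
  121→130: 9 bp
  130→139: 9 bp
  139→150: 11 bp
  150→165: 15 bp
  165→175: 10 bp
  175→179: 4 bp
  179→187: 8 bp
  187→195: 8 bp
  195→211: 16 bp
  211→215: 4 bp
  215→228: 13 bp
  228→236: 8 bp
  236→240: 4 bp
  240→245: 5 bp
  245→255: 10 bp
  255→11 (wrap): 260-255+11 = 16 bp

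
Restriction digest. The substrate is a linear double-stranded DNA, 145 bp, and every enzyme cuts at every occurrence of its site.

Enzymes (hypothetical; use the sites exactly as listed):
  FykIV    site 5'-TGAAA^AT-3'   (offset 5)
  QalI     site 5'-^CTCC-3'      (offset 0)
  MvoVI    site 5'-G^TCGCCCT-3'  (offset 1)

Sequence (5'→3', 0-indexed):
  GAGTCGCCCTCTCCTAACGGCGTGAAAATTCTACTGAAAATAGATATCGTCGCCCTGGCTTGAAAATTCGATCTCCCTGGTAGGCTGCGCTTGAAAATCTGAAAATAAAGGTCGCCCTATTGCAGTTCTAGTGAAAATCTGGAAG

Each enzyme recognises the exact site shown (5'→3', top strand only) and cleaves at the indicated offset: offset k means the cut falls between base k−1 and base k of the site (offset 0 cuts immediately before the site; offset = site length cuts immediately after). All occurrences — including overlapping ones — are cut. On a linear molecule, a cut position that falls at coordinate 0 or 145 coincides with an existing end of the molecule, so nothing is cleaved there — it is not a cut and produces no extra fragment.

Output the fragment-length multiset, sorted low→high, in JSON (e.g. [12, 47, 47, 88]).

Site scan:
  FykIV (TGAAAAT, off=5): starts [22, 34, 60, 91, 99, 131] → cuts [27, 39, 65, 96, 104, 136]
  QalI (CTCC, off=0): starts [10, 72] → cuts [10, 72]
  MvoVI (GTCGCCCT, off=1): starts [2, 48, 110] → cuts [3, 49, 111]

Pooled cuts: [3, 10, 27, 39, 49, 65, 72, 96, 104, 111, 136]

Fragment lengths:
  [0,3): 3 bp
  [3,10): 7 bp
  [10,27): 17 bp
  [27,39): 12 bp
  [39,49): 10 bp
  [49,65): 16 bp
  [65,72): 7 bp
  [72,96): 24 bp
  [96,104): 8 bp
  [104,111): 7 bp
  [111,136): 25 bp
  [136,145): 9 bp

[3,7,7,7,8,9,10,12,16,17,24,25]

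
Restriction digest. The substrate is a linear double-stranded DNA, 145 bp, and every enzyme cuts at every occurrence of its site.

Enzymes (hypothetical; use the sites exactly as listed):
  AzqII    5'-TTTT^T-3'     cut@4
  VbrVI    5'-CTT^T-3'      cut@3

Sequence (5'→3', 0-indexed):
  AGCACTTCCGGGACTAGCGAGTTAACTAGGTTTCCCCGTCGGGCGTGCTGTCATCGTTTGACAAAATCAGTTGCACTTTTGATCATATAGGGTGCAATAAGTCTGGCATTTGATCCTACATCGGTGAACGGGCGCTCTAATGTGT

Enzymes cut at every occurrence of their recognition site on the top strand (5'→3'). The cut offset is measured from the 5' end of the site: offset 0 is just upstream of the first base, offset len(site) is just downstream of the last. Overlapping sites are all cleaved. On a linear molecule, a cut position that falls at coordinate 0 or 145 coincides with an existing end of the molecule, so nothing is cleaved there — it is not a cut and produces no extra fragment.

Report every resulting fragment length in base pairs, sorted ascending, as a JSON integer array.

[67,78]

Scan for sites:
  AzqII (TTTTT, off=4): no sites
  VbrVI (CTTT, off=3): starts [75] → cuts [78]

Pooled cuts: [78]

Fragments:
  [0,78): 78 bp
  [78,145): 67 bp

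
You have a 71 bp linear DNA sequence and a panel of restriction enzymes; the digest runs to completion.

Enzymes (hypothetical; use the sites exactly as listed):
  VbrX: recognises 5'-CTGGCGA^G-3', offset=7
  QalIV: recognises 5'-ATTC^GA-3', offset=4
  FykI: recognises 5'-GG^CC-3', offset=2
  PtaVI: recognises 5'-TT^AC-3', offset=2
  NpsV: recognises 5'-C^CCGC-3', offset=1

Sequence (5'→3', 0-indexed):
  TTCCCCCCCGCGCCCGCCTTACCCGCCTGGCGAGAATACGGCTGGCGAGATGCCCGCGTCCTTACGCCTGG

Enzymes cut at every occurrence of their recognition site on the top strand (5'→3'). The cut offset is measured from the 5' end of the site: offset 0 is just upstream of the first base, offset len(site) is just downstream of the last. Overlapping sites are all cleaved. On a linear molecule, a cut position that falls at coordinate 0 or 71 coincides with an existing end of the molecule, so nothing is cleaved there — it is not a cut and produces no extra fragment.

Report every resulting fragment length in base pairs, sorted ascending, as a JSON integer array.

[2,5,6,7,7,8,10,11,15]

Per-enzyme occurrences:
  VbrX CTGGCGAG/7: at [26, 41] ⇒ [33, 48]
  QalIV (ATTCGA, off=4): no sites
  FykI (GGCC, off=2): no sites
  PtaVI TTAC/2: at [18, 61] ⇒ [20, 63]
  NpsV CCCGC/1: at [6, 12, 21, 52] ⇒ [7, 13, 22, 53]

Pooled cuts: [7, 13, 20, 22, 33, 48, 53, 63]

Fragments:
  [0,7): 7 bp
  [7,13): 6 bp
  [13,20): 7 bp
  [20,22): 2 bp
  [22,33): 11 bp
  [33,48): 15 bp
  [48,53): 5 bp
  [53,63): 10 bp
  [63,71): 8 bp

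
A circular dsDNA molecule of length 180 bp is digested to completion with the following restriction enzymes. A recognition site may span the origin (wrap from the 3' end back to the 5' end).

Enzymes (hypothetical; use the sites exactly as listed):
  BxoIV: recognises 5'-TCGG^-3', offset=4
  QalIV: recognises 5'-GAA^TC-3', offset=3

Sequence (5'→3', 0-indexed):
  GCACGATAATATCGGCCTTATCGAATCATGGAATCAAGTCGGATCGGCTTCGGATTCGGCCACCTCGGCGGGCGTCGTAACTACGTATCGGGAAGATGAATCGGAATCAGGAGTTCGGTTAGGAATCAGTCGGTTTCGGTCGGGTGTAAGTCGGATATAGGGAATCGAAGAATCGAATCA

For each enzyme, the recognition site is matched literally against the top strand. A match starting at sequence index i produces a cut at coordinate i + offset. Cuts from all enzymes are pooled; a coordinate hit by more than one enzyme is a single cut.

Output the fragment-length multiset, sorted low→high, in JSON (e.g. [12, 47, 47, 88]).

[2,4,4,5,5,6,6,6,7,8,8,8,9,9,9,10,10,11,12,18,23]

Per-enzyme occurrences:
  BxoIV TCGG/4: at [11, 38, 43, 49, 55, 64, 87, 100, 114, 129, 135, 139, 150] ⇒ [15, 42, 47, 53, 59, 68, 91, 104, 118, 133, 139, 143, 154]
  QalIV GAATC/3: at [22, 30, 97, 103, 122, 161, 169, 174] ⇒ [25, 33, 100, 106, 125, 164, 172, 177]

All cut coordinates (distinct, sorted): [15, 25, 33, 42, 47, 53, 59, 68, 91, 100, 104, 106, 118, 125, 133, 139, 143, 154, 164, 172, 177]

Fragment lengths:
  15→25: 10 bp
  25→33: 8 bp
  33→42: 9 bp
  42→47: 5 bp
  47→53: 6 bp
  53→59: 6 bp
  59→68: 9 bp
  68→91: 23 bp
  91→100: 9 bp
  100→104: 4 bp
  104→106: 2 bp
  106→118: 12 bp
  118→125: 7 bp
  125→133: 8 bp
  133→139: 6 bp
  139→143: 4 bp
  143→154: 11 bp
  154→164: 10 bp
  164→172: 8 bp
  172→177: 5 bp
  177→15 (wrap): 180-177+15 = 18 bp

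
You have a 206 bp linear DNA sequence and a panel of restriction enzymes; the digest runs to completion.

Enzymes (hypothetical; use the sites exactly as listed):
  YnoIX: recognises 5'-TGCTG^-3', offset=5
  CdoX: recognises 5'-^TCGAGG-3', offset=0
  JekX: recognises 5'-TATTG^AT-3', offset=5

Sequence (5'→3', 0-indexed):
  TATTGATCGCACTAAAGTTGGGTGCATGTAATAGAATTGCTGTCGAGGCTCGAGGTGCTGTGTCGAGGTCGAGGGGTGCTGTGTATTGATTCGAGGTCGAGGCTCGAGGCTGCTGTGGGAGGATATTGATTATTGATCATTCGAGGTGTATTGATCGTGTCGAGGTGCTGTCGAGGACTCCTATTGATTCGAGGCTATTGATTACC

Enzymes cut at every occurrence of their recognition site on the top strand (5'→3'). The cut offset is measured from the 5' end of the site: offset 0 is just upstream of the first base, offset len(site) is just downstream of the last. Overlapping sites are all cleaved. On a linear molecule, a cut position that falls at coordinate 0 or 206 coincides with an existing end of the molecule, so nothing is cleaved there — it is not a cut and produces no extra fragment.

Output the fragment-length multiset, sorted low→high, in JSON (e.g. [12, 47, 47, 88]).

Scan for sites:
  YnoIX TGCTG/5: at [37, 55, 76, 110, 165] ⇒ [42, 60, 81, 115, 170]
  CdoX TCGAGG/0: at [42, 49, 62, 68, 90, 96, 103, 140, 159, 170, 188] ⇒ [42, 49, 62, 68, 90, 96, 103, 140, 159, 170, 188]
  JekX TATTGAT/5: at [0, 83, 123, 130, 148, 181, 195] ⇒ [5, 88, 128, 135, 153, 186, 200]

Pooled cuts: [5, 42, 49, 60, 62, 68, 81, 88, 90, 96, 103, 115, 128, 135, 140, 153, 159, 170, 186, 188, 200]

Fragments:
  [0,5): 5 bp
  [5,42): 37 bp
  [42,49): 7 bp
  [49,60): 11 bp
  [60,62): 2 bp
  [62,68): 6 bp
  [68,81): 13 bp
  [81,88): 7 bp
  [88,90): 2 bp
  [90,96): 6 bp
  [96,103): 7 bp
  [103,115): 12 bp
  [115,128): 13 bp
  [128,135): 7 bp
  [135,140): 5 bp
  [140,153): 13 bp
  [153,159): 6 bp
  [159,170): 11 bp
  [170,186): 16 bp
  [186,188): 2 bp
  [188,200): 12 bp
  [200,206): 6 bp

[2,2,2,5,5,6,6,6,6,7,7,7,7,11,11,12,12,13,13,13,16,37]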